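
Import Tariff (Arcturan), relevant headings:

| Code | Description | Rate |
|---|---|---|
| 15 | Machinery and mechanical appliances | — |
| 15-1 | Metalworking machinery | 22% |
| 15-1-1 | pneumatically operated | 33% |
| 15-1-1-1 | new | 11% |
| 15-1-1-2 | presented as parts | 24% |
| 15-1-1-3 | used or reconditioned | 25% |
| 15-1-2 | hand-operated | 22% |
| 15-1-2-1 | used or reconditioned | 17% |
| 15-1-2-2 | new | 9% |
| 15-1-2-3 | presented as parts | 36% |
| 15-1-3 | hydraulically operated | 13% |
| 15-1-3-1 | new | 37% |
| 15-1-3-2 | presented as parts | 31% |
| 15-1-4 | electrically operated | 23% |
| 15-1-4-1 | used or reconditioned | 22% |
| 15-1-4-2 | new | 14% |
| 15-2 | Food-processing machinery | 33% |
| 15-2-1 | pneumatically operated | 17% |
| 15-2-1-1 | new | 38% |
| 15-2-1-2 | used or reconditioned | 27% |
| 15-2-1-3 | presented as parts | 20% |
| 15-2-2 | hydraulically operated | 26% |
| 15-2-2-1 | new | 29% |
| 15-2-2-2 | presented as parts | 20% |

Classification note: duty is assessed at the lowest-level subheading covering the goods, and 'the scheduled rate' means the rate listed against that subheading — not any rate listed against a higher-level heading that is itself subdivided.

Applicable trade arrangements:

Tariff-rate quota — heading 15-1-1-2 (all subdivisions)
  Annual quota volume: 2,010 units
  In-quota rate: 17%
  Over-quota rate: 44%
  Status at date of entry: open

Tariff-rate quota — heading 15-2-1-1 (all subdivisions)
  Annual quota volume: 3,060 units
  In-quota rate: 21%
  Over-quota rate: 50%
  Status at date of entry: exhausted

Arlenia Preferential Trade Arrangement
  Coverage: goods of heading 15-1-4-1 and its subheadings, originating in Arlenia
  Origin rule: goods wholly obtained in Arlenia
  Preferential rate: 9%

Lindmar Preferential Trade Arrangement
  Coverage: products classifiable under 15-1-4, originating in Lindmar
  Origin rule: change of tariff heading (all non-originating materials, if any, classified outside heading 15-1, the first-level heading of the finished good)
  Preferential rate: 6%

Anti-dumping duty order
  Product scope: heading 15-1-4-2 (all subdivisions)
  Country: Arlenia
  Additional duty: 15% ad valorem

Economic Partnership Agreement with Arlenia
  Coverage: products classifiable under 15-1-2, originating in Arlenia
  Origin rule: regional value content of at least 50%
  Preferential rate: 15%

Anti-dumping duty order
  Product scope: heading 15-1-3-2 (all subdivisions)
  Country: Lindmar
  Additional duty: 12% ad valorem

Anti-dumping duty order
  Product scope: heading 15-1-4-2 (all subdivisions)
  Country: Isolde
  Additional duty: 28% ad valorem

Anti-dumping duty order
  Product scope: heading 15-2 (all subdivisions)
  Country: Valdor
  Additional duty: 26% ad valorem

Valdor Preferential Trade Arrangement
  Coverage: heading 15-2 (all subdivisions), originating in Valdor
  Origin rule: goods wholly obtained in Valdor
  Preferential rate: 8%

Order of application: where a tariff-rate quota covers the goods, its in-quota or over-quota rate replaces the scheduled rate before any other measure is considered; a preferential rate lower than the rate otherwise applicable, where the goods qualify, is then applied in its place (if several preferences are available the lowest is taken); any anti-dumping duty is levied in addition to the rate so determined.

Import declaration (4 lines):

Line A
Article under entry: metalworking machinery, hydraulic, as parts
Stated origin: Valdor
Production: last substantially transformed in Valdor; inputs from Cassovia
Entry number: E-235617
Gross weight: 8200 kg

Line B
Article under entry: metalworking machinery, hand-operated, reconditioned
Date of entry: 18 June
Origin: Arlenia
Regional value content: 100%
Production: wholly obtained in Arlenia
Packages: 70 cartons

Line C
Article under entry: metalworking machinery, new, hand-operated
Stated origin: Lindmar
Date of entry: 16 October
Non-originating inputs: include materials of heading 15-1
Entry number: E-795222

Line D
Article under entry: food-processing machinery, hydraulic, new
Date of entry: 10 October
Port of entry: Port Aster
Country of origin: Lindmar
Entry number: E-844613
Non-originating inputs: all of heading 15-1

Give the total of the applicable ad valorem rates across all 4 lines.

Line A: metalworking → 15-1; hydraulic → 15-1-3; as parts → 15-1-3-2. Scheduled 31%. Valdor agreement on 15-2: 15-1-3-2 not covered. → 31%.
Line B: metalworking → 15-1; hand-operated → 15-1-2; reconditioned → 15-1-2-1. Scheduled 17%. Arlenia agreement on 15-1-4-1: 15-1-2-1 not covered; Arlenia agreement on 15-1-2: RVC ≥ 50% → 15% available; preferential 15%. → 15%.
Line C: metalworking → 15-1; hand-operated → 15-1-2; new → 15-1-2-2. Scheduled 9%. Lindmar agreement on 15-1-4: 15-1-2-2 not covered. → 9%.
Line D: food-processing → 15-2; hydraulic → 15-2-2; new → 15-2-2-1. Scheduled 29%. Lindmar agreement on 15-1-4: 15-2-2-1 not covered. → 29%.
Sum: 31% + 15% + 9% + 29% = 84%.

84%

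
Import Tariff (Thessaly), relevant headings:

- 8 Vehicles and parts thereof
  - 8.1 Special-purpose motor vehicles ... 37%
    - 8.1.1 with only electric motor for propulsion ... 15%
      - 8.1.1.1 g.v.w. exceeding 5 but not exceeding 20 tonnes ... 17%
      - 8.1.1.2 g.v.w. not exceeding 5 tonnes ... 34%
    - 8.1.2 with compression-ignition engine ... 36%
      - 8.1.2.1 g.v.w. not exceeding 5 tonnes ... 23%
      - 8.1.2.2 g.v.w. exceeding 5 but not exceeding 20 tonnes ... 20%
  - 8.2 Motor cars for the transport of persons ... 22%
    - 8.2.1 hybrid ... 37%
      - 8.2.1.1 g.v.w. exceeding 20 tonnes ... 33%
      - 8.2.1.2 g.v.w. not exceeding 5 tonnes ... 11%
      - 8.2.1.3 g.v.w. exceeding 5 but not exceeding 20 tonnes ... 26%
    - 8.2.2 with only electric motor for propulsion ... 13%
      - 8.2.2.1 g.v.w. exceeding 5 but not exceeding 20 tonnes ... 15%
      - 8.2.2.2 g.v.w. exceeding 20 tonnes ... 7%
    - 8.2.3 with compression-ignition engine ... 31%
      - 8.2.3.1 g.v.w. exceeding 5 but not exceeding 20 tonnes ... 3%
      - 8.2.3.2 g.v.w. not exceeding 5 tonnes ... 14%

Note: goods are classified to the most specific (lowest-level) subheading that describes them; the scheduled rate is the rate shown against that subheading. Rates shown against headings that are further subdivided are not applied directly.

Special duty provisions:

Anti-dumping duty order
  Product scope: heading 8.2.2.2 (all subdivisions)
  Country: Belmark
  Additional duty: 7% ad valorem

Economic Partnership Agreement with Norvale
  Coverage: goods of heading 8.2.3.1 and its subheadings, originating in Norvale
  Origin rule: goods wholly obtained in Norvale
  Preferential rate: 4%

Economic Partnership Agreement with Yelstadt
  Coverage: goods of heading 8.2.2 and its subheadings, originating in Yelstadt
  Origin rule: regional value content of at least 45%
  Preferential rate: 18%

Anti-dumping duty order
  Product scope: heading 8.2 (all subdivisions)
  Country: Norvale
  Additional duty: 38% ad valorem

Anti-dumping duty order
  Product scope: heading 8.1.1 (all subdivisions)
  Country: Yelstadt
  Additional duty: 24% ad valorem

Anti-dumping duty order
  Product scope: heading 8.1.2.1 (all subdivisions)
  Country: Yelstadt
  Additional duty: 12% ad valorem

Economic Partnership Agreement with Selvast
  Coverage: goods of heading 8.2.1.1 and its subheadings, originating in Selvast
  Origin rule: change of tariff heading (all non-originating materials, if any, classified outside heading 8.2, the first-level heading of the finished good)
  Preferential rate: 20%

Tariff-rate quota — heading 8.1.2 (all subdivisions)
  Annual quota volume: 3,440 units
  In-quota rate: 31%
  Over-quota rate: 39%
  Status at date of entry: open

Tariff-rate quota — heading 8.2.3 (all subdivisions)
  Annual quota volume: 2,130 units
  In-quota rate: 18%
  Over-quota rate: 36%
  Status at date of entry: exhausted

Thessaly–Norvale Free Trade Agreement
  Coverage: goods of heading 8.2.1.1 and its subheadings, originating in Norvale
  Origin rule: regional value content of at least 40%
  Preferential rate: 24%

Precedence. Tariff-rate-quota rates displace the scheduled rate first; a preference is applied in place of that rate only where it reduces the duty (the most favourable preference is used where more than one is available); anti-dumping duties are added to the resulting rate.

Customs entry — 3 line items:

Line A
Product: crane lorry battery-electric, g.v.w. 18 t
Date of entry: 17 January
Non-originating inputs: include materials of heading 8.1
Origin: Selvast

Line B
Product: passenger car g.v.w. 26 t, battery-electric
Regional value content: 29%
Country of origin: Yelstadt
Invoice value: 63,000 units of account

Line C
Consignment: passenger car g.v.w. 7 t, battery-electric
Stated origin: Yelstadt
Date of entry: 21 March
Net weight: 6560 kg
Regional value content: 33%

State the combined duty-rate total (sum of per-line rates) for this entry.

39%

Line A: crane lorry → 8.1; battery-electric → 8.1.1; g.v.w. 18 t → 8.1.1.1. Scheduled 17%. Selvast agreement on 8.2.1.1: 8.1.1.1 not covered. → 17%.
Line B: passenger car → 8.2; battery-electric → 8.2.2; g.v.w. 26 t → 8.2.2.2. Scheduled 7%. Yelstadt agreement on 8.2.2: RVC < 45%. → 7%.
Line C: passenger car → 8.2; battery-electric → 8.2.2; g.v.w. 7 t → 8.2.2.1. Scheduled 15%. Yelstadt agreement on 8.2.2: RVC < 45%. → 15%.
Sum: 17% + 7% + 15% = 39%.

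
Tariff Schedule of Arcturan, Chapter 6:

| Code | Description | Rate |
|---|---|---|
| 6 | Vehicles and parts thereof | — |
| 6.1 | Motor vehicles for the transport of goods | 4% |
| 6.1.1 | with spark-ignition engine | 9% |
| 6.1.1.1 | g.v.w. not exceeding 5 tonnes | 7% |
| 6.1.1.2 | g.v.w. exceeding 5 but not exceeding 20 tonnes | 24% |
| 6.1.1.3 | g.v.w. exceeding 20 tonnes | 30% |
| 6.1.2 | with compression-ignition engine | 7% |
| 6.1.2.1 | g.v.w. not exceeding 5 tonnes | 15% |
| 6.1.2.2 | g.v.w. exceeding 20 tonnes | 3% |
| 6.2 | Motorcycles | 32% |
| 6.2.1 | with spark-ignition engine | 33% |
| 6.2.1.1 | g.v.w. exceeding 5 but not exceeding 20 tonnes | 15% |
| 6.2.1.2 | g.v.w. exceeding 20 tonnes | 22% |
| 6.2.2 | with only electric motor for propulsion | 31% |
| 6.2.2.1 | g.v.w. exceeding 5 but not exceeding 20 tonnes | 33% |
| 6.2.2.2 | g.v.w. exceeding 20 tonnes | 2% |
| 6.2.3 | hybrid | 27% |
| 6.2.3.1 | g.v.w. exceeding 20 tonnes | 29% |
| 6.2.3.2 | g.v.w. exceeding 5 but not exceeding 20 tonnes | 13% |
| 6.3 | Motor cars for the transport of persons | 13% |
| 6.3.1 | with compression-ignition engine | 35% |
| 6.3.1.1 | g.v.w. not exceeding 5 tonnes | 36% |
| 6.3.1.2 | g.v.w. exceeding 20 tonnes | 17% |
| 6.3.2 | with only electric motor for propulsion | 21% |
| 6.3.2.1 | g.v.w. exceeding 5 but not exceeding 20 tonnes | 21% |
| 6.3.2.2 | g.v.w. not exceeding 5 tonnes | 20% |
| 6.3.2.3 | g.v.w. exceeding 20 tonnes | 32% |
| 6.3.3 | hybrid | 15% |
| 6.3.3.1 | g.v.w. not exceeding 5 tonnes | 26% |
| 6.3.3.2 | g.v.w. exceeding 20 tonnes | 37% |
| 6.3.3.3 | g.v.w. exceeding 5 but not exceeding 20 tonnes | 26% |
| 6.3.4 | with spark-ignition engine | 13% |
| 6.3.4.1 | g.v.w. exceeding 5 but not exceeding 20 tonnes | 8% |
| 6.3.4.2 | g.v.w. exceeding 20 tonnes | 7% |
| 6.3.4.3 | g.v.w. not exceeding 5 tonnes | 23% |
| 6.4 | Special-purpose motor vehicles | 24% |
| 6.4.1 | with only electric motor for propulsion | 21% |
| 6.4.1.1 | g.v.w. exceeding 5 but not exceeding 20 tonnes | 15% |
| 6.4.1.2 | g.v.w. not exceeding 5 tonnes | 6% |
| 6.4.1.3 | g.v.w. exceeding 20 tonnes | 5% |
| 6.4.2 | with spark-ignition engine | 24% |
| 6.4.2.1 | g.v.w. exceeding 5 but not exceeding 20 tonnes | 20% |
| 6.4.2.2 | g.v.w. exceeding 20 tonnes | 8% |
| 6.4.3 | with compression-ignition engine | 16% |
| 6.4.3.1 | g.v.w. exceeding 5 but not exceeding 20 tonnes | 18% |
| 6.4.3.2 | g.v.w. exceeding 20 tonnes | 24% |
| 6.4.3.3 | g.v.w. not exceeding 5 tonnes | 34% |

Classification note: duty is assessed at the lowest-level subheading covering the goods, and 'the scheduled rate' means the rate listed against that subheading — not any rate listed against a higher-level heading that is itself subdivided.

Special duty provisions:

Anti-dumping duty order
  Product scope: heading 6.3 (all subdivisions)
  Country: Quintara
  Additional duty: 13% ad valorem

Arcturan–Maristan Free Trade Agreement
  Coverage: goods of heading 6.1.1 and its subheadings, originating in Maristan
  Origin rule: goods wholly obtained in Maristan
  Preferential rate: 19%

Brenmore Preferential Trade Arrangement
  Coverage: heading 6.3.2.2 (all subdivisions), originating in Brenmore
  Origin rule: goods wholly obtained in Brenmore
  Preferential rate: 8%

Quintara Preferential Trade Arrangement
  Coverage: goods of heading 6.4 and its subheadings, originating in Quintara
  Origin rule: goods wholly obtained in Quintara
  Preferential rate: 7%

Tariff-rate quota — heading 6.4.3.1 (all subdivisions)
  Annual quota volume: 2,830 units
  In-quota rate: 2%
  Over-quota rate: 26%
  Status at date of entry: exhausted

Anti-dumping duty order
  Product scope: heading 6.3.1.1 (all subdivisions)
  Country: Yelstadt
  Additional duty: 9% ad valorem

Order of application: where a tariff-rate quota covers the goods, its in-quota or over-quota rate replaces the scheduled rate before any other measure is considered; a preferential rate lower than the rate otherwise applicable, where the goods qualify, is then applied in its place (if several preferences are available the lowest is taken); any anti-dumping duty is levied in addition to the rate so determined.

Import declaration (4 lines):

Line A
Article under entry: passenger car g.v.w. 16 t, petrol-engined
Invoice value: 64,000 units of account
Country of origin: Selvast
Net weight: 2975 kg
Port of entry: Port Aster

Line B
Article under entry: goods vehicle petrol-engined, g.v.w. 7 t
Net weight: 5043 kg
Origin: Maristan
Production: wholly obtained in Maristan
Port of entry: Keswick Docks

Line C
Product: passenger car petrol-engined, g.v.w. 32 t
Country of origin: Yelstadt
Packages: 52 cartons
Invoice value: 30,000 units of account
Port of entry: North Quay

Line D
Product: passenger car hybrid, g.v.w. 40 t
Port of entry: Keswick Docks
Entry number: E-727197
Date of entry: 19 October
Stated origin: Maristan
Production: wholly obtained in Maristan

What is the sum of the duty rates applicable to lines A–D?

71%

Line A: passenger car → 6.3; petrol-engined → 6.3.4; g.v.w. 16 t → 6.3.4.1. Scheduled 8%. No special measure applies. → 8%.
Line B: goods vehicle → 6.1; petrol-engined → 6.1.1; g.v.w. 7 t → 6.1.1.2. Scheduled 24%. Maristan agreement on 6.1.1: wholly obtained → 19% available; preferential 19%. → 19%.
Line C: passenger car → 6.3; petrol-engined → 6.3.4; g.v.w. 32 t → 6.3.4.2. Scheduled 7%. No special measure applies. → 7%.
Line D: passenger car → 6.3; hybrid → 6.3.3; g.v.w. 40 t → 6.3.3.2. Scheduled 37%. Maristan agreement on 6.1.1: 6.3.3.2 not covered. → 37%.
Sum: 8% + 19% + 7% + 37% = 71%.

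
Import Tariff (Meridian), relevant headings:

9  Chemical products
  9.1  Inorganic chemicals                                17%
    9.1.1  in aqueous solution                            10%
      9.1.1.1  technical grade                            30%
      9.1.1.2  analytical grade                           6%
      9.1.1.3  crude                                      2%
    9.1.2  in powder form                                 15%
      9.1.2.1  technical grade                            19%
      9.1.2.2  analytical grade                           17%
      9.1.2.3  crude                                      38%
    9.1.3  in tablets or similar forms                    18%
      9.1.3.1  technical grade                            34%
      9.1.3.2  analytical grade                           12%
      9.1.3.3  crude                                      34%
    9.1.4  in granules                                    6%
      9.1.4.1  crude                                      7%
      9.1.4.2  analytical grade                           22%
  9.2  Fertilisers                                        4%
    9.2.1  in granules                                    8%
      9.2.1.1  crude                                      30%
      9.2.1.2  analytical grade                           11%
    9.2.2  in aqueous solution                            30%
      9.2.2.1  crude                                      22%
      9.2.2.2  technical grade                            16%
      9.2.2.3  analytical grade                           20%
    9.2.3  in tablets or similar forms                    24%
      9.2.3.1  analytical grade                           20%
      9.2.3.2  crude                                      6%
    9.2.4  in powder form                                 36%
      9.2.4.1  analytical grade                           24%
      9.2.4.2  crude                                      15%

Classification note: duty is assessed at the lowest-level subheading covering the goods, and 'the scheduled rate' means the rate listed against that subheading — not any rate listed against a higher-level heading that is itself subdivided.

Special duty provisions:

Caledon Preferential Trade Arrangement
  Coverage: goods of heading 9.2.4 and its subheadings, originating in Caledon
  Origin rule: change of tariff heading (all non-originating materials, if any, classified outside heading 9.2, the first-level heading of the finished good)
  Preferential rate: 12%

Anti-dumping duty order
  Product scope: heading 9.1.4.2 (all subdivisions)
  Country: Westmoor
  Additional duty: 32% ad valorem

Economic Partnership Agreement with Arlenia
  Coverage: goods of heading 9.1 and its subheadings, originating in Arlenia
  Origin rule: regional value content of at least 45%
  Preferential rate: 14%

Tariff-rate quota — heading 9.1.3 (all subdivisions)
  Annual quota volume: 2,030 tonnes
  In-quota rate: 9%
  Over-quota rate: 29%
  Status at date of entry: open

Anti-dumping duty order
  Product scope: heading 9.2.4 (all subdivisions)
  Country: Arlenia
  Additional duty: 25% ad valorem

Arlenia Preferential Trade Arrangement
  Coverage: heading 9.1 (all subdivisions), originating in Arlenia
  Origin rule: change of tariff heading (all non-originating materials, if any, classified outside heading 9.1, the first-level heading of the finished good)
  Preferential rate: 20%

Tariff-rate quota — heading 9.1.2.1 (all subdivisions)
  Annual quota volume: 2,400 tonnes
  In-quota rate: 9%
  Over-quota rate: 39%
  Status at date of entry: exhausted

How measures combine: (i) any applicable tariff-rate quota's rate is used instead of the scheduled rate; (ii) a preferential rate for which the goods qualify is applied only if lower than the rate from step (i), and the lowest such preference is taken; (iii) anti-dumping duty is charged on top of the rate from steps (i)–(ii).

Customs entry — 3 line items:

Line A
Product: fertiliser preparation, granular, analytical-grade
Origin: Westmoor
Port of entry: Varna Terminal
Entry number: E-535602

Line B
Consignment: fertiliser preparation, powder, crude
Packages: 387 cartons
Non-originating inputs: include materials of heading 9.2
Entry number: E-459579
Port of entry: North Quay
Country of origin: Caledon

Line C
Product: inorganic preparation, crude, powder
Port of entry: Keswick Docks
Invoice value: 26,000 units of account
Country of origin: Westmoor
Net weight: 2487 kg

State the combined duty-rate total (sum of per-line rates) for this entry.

64%

Line A: fertiliser → 9.2; granular → 9.2.1; analytical-grade → 9.2.1.2. Scheduled 11%. No special measure applies. → 11%.
Line B: fertiliser → 9.2; powder → 9.2.4; crude → 9.2.4.2. Scheduled 15%. Caledon agreement on 9.2.4: CTH not met. → 15%.
Line C: inorganic → 9.1; powder → 9.1.2; crude → 9.1.2.3. Scheduled 38%. No special measure applies. → 38%.
Sum: 11% + 15% + 38% = 64%.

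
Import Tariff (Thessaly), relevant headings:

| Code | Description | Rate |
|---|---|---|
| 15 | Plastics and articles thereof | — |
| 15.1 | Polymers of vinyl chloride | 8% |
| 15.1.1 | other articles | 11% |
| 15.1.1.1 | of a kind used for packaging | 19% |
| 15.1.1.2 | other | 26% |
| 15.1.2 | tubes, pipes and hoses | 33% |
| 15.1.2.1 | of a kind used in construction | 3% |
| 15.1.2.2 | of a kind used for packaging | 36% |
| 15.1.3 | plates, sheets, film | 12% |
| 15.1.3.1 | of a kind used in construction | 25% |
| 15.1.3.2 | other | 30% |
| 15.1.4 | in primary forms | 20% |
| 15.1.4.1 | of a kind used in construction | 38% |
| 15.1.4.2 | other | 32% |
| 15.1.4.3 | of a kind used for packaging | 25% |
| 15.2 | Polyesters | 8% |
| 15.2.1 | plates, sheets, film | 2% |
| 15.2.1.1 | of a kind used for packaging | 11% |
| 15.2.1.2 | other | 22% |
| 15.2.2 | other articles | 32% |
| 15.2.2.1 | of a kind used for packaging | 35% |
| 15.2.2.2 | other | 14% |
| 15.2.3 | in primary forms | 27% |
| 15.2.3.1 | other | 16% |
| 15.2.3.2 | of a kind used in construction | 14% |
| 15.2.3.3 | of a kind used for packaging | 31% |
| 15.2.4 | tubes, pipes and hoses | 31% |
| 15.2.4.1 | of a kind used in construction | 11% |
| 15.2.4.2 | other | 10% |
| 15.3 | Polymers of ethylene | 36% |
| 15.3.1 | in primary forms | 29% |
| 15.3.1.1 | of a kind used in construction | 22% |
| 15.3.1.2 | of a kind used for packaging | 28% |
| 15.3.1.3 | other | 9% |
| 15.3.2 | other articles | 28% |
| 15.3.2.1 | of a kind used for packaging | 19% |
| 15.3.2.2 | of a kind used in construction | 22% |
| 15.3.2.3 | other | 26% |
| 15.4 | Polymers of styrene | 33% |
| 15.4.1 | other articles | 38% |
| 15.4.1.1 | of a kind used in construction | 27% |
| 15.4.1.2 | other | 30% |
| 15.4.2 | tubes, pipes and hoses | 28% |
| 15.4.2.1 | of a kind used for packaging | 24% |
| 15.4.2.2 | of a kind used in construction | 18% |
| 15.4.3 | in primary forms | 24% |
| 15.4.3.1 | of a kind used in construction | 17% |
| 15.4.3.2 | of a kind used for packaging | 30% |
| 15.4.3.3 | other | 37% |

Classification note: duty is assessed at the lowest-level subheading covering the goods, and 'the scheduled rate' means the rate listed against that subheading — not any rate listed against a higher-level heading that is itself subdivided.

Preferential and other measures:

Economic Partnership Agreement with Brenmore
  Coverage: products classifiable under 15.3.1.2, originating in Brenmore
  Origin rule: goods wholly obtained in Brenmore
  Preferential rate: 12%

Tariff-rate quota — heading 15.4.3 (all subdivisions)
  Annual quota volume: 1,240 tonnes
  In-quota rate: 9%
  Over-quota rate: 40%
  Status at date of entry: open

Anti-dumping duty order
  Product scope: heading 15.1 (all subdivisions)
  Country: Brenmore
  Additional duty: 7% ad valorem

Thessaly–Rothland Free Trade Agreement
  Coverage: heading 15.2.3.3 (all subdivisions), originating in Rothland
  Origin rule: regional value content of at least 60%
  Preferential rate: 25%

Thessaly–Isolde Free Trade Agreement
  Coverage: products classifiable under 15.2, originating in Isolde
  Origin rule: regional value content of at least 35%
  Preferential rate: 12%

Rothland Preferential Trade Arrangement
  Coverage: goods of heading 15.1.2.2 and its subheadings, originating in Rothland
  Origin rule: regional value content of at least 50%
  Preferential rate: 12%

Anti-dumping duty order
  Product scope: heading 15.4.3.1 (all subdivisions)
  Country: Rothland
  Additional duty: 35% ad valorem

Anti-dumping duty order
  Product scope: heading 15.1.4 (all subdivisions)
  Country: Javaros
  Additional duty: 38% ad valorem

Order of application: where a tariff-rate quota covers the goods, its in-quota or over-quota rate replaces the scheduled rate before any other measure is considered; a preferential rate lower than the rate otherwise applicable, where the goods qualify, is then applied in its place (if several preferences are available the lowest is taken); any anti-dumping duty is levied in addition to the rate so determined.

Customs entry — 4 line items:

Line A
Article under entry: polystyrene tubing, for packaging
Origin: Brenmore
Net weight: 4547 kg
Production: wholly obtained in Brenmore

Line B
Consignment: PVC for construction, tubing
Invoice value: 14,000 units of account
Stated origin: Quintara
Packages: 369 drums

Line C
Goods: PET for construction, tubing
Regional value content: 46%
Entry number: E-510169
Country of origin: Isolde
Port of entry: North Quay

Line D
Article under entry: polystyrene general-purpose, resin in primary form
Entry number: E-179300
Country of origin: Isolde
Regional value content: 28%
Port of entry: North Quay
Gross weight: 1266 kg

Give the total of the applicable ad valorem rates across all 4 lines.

47%

Line A: polystyrene → 15.4; tubing → 15.4.2; for packaging → 15.4.2.1. Scheduled 24%. Brenmore agreement on 15.3.1.2: 15.4.2.1 not covered. → 24%.
Line B: PVC → 15.1; tubing → 15.1.2; for construction → 15.1.2.1. Scheduled 3%. No special measure applies. → 3%.
Line C: PET → 15.2; tubing → 15.2.4; for construction → 15.2.4.1. Scheduled 11%. Isolde agreement on 15.2: RVC ≥ 35% → 12% available; preference 12% not lower than 11% → no reduction. → 11%.
Line D: polystyrene → 15.4; resin in primary form → 15.4.3; general-purpose → 15.4.3.3. Scheduled 37%. quota on 15.4.3 open → in-quota 9%; Isolde agreement on 15.2: 15.4.3.3 not covered. → 9%.
Sum: 24% + 3% + 11% + 9% = 47%.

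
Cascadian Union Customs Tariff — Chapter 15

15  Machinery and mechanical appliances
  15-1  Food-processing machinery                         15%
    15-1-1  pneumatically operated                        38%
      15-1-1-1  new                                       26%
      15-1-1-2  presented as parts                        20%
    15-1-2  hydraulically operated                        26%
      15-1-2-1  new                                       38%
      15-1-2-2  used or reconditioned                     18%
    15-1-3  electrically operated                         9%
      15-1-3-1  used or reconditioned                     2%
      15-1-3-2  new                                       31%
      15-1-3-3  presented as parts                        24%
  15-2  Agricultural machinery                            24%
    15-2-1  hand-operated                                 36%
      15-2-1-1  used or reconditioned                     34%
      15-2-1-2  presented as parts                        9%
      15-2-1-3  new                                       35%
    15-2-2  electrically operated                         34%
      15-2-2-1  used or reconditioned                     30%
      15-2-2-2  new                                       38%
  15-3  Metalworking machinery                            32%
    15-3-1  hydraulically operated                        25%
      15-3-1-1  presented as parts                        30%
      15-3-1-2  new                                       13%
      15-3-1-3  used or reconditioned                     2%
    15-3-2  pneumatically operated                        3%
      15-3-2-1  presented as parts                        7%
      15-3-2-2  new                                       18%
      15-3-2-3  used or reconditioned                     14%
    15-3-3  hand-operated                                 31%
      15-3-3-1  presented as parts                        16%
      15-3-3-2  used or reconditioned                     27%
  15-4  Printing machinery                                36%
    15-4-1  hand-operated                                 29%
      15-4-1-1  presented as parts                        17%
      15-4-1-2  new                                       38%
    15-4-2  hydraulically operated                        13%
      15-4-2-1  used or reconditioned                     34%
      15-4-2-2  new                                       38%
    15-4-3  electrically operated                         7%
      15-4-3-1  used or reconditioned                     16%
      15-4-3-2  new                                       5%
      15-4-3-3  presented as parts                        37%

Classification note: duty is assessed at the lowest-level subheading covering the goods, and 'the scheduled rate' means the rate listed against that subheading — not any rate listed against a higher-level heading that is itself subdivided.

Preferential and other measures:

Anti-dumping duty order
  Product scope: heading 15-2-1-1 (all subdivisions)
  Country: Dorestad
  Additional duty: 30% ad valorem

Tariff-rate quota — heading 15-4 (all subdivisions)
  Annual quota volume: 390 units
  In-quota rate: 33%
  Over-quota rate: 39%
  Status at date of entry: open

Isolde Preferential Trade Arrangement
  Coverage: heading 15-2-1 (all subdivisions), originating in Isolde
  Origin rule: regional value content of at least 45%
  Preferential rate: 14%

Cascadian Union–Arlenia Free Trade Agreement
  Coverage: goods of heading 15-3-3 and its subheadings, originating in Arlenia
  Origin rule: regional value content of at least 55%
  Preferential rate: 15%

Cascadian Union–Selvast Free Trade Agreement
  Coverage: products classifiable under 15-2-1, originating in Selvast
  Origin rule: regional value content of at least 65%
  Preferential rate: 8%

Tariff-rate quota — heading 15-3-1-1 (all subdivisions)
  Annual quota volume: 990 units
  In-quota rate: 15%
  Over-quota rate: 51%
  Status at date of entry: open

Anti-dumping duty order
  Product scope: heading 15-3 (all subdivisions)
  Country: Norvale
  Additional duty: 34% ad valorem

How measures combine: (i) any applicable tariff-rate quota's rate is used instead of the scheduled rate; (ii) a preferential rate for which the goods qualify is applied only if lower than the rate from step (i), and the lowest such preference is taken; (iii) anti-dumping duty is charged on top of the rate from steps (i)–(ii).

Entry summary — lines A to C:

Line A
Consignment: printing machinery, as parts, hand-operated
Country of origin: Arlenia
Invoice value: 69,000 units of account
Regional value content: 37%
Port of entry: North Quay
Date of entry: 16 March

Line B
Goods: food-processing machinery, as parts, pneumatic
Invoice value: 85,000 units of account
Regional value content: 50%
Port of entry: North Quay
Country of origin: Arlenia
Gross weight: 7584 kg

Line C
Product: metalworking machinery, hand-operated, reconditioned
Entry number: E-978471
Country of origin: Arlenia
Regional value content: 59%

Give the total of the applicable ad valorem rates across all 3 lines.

Line A: printing → 15-4; hand-operated → 15-4-1; as parts → 15-4-1-1. Scheduled 17%. quota on 15-4 open → in-quota 33%; Arlenia agreement on 15-3-3: 15-4-1-1 not covered. → 33%.
Line B: food-processing → 15-1; pneumatic → 15-1-1; as parts → 15-1-1-2. Scheduled 20%. Arlenia agreement on 15-3-3: 15-1-1-2 not covered. → 20%.
Line C: metalworking → 15-3; hand-operated → 15-3-3; reconditioned → 15-3-3-2. Scheduled 27%. Arlenia agreement on 15-3-3: RVC ≥ 55% → 15% available; preferential 15%. → 15%.
Sum: 33% + 20% + 15% = 68%.

68%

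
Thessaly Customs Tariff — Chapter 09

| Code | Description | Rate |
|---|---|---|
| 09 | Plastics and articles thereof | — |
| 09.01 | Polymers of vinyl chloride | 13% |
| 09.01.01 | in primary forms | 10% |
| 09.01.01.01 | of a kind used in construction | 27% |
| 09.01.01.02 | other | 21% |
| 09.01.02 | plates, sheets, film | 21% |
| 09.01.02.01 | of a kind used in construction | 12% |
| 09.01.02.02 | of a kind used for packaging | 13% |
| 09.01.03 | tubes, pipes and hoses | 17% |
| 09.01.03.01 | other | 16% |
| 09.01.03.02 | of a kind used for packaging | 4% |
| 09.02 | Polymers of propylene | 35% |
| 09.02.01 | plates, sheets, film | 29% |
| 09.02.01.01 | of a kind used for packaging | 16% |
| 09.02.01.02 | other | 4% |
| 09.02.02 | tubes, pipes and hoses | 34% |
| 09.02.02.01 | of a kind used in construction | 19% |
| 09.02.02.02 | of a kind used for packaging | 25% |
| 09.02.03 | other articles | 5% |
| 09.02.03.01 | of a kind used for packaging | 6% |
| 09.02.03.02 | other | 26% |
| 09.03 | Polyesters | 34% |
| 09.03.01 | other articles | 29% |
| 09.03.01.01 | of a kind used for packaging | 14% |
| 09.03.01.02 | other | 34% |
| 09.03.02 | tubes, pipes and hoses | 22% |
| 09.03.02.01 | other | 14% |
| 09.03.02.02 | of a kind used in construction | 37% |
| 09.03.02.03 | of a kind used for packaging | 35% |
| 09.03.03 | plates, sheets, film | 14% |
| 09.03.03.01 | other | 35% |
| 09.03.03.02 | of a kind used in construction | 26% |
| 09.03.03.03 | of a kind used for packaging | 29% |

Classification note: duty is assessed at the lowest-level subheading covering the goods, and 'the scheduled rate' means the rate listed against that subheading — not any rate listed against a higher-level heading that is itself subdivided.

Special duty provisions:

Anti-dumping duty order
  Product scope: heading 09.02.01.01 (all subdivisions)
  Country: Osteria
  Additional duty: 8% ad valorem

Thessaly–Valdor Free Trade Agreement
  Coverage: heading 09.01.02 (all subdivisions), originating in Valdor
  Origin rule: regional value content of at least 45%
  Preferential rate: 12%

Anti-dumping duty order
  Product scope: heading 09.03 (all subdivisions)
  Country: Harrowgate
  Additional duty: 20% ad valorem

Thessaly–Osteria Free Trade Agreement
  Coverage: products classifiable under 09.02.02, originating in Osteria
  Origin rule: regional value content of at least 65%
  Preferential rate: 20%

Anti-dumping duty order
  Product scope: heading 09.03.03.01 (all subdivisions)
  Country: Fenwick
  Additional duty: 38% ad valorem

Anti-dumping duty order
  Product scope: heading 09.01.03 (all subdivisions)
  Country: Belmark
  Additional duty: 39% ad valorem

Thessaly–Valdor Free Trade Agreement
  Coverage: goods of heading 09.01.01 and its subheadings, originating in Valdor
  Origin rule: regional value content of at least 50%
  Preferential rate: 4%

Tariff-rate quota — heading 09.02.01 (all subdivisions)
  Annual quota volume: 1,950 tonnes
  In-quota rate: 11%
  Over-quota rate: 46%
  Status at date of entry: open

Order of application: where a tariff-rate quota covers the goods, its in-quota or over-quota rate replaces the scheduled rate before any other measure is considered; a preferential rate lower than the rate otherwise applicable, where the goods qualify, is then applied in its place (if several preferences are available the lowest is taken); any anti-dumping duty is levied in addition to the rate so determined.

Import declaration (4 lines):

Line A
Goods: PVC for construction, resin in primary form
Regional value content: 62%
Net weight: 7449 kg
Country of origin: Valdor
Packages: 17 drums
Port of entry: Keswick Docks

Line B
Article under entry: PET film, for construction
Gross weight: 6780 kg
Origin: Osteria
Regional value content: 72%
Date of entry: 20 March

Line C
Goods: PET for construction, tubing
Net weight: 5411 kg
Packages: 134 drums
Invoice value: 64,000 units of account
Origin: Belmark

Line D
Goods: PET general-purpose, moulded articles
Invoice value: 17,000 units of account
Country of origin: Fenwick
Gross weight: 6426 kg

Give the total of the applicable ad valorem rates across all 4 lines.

101%

Line A: PVC → 09.01; resin in primary form → 09.01.01; for construction → 09.01.01.01. Scheduled 27%. Valdor agreement on 09.01.02: 09.01.01.01 not covered; Valdor agreement on 09.01.01: RVC ≥ 50% → 4% available; preferential 4%. → 4%.
Line B: PET → 09.03; film → 09.03.03; for construction → 09.03.03.02. Scheduled 26%. Osteria agreement on 09.02.02: 09.03.03.02 not covered. → 26%.
Line C: PET → 09.03; tubing → 09.03.02; for construction → 09.03.02.02. Scheduled 37%. No special measure applies. → 37%.
Line D: PET → 09.03; moulded articles → 09.03.01; general-purpose → 09.03.01.02. Scheduled 34%. No special measure applies. → 34%.
Sum: 4% + 26% + 37% + 34% = 101%.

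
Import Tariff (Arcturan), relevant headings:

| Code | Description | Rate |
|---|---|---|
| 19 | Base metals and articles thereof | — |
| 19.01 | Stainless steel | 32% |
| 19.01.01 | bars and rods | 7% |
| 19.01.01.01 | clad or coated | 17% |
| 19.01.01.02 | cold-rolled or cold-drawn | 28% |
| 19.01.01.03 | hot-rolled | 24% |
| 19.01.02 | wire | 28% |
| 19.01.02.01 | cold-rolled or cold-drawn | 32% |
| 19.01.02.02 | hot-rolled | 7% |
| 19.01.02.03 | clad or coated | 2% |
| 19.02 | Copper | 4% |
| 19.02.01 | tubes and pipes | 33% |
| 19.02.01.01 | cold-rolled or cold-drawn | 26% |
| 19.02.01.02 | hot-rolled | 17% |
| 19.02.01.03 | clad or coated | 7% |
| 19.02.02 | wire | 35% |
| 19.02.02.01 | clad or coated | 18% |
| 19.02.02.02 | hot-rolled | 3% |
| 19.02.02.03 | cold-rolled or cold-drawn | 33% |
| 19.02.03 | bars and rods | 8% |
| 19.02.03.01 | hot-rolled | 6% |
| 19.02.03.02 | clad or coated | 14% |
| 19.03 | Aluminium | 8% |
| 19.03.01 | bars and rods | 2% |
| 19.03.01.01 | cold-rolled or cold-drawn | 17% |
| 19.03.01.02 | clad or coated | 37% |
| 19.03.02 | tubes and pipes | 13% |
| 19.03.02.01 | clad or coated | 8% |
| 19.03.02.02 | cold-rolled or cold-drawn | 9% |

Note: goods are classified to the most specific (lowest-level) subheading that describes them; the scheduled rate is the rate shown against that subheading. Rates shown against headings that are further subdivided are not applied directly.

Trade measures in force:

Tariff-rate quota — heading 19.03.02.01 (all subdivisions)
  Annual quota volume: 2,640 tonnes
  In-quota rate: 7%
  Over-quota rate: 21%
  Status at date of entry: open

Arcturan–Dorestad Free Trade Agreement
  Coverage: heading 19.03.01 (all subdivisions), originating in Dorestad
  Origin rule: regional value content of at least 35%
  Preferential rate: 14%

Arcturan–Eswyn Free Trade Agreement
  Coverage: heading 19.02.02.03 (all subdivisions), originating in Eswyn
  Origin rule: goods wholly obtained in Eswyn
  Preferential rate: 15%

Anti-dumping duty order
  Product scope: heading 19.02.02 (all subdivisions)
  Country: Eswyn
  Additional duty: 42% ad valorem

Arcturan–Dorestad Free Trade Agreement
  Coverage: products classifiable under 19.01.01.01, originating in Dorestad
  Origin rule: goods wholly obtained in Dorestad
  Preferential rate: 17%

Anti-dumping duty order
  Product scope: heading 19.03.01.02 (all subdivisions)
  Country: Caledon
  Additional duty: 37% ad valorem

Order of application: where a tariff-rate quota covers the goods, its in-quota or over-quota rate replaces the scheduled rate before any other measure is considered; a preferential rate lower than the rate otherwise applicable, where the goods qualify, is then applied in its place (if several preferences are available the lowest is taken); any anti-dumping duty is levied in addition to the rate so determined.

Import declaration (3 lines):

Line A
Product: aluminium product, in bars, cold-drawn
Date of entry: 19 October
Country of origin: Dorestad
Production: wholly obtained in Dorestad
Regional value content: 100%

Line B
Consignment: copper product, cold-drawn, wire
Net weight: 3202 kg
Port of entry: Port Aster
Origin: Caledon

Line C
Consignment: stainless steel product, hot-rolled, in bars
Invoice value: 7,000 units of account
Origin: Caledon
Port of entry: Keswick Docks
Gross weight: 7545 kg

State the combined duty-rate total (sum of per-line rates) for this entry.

Line A: aluminium → 19.03; in bars → 19.03.01; cold-drawn → 19.03.01.01. Scheduled 17%. Dorestad agreement on 19.03.01: RVC ≥ 35% → 14% available; Dorestad agreement on 19.01.01.01: 19.03.01.01 not covered; preferential 14%. → 14%.
Line B: copper → 19.02; wire → 19.02.02; cold-drawn → 19.02.02.03. Scheduled 33%. No special measure applies. → 33%.
Line C: stainless steel → 19.01; in bars → 19.01.01; hot-rolled → 19.01.01.03. Scheduled 24%. No special measure applies. → 24%.
Sum: 14% + 33% + 24% = 71%.

71%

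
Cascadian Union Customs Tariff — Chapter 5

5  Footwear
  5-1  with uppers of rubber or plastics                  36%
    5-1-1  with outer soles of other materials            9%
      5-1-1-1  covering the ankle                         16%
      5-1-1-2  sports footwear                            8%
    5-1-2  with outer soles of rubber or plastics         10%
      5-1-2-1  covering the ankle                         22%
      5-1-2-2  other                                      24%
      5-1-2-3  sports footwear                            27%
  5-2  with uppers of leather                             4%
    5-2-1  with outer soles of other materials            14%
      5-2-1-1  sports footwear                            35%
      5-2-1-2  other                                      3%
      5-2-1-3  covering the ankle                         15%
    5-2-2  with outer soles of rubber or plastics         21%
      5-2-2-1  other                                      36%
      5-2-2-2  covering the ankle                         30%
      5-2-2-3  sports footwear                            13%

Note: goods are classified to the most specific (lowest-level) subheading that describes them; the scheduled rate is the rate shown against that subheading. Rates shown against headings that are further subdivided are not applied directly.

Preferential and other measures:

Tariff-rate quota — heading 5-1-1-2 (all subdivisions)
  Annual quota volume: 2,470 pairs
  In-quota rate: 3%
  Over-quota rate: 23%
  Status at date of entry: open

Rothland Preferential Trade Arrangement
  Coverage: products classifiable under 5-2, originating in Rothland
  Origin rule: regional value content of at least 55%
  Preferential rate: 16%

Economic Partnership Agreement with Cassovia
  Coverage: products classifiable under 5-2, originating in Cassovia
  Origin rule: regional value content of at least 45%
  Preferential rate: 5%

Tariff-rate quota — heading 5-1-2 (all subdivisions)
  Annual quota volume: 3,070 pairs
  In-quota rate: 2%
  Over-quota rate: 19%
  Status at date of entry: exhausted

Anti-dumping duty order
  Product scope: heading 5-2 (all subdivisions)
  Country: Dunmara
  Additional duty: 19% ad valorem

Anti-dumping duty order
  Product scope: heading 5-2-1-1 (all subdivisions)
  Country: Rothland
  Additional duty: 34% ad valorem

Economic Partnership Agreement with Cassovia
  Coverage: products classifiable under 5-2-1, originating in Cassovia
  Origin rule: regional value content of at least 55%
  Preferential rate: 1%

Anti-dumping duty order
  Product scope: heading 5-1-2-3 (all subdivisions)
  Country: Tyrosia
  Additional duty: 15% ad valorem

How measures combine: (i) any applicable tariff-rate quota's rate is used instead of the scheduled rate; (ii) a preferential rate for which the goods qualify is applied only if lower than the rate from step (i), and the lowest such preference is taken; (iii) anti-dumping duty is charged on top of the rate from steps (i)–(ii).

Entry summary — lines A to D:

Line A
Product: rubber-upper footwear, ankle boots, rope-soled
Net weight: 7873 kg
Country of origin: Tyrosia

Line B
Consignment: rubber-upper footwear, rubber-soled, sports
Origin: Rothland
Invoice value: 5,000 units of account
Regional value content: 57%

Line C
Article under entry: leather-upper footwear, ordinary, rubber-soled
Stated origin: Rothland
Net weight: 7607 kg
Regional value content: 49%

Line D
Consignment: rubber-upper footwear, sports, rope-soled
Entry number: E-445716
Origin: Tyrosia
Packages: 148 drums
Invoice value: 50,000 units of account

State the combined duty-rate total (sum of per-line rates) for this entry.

Line A: rubber-upper → 5-1; rope-soled → 5-1-1; ankle boots → 5-1-1-1. Scheduled 16%. No special measure applies. → 16%.
Line B: rubber-upper → 5-1; rubber-soled → 5-1-2; sports → 5-1-2-3. Scheduled 27%. quota on 5-1-2 exhausted → over-quota 19%; Rothland agreement on 5-2: 5-1-2-3 not covered. → 19%.
Line C: leather-upper → 5-2; rubber-soled → 5-2-2; ordinary → 5-2-2-1. Scheduled 36%. Rothland agreement on 5-2: RVC < 55%. → 36%.
Line D: rubber-upper → 5-1; rope-soled → 5-1-1; sports → 5-1-1-2. Scheduled 8%. quota on 5-1-1-2 open → in-quota 3%. → 3%.
Sum: 16% + 19% + 36% + 3% = 74%.

74%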